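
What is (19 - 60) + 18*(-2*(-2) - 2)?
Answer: -5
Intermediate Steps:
(19 - 60) + 18*(-2*(-2) - 2) = -41 + 18*(-1*(-4) - 2) = -41 + 18*(4 - 2) = -41 + 18*2 = -41 + 36 = -5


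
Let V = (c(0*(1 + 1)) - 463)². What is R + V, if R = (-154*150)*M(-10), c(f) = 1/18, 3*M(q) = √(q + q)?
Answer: 69438889/324 - 15400*I*√5 ≈ 2.1432e+5 - 34435.0*I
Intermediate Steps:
M(q) = √2*√q/3 (M(q) = √(q + q)/3 = √(2*q)/3 = (√2*√q)/3 = √2*√q/3)
c(f) = 1/18
V = 69438889/324 (V = (1/18 - 463)² = (-8333/18)² = 69438889/324 ≈ 2.1432e+5)
R = -15400*I*√5 (R = (-154*150)*(√2*√(-10)/3) = -7700*√2*I*√10 = -15400*I*√5 ≈ -34435.0*I)
R + V = -15400*I*√5 + 69438889/324 = 69438889/324 - 15400*I*√5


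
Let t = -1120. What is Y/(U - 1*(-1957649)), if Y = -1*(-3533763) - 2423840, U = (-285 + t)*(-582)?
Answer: 1109923/2775359 ≈ 0.39992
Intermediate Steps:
U = 817710 (U = (-285 - 1120)*(-582) = -1405*(-582) = 817710)
Y = 1109923 (Y = 3533763 - 2423840 = 1109923)
Y/(U - 1*(-1957649)) = 1109923/(817710 - 1*(-1957649)) = 1109923/(817710 + 1957649) = 1109923/2775359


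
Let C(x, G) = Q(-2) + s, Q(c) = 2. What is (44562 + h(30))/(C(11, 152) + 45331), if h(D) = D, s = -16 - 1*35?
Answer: 7432/7547 ≈ 0.98476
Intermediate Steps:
s = -51 (s = -16 - 35 = -51)
C(x, G) = -49 (C(x, G) = 2 - 51 = -49)
(44562 + h(30))/(C(11, 152) + 45331) = (44562 + 30)/(-49 + 45331) = 44592/45282 = 44592*(1/45282) = 7432/7547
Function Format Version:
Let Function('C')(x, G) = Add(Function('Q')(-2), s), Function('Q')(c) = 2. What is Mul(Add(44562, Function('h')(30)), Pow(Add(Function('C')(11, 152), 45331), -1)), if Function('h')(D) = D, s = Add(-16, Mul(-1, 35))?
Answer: Rational(7432, 7547) ≈ 0.98476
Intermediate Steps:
s = -51 (s = Add(-16, -35) = -51)
Function('C')(x, G) = -49 (Function('C')(x, G) = Add(2, -51) = -49)
Mul(Add(44562, Function('h')(30)), Pow(Add(Function('C')(11, 152), 45331), -1)) = Mul(Add(44562, 30), Pow(Add(-49, 45331), -1)) = Mul(44592, Pow(45282, -1)) = Mul(44592, Rational(1, 45282)) = Rational(7432, 7547)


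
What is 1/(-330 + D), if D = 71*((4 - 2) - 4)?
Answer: -1/472 ≈ -0.0021186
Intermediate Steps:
D = -142 (D = 71*(2 - 4) = 71*(-2) = -142)
1/(-330 + D) = 1/(-330 - 142) = 1/(-472) = -1/472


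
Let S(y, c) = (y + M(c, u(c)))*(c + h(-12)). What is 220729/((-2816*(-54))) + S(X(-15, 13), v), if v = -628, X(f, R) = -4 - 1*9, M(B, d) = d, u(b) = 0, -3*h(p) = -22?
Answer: 1227174457/152064 ≈ 8070.1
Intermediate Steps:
h(p) = 22/3 (h(p) = -⅓*(-22) = 22/3)
X(f, R) = -13 (X(f, R) = -4 - 9 = -13)
S(y, c) = y*(22/3 + c) (S(y, c) = (y + 0)*(c + 22/3) = y*(22/3 + c))
220729/((-2816*(-54))) + S(X(-15, 13), v) = 220729/((-2816*(-54))) + (⅓)*(-13)*(22 + 3*(-628)) = 220729/152064 + (⅓)*(-13)*(22 - 1884) = 220729*(1/152064) + (⅓)*(-13)*(-1862) = 220729/152064 + 24206/3 = 1227174457/152064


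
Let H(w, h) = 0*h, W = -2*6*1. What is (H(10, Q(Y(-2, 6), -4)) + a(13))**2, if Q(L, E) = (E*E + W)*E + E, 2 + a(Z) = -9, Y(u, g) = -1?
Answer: 121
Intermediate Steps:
W = -12 (W = -12*1 = -12)
a(Z) = -11 (a(Z) = -2 - 9 = -11)
Q(L, E) = E + E*(-12 + E**2) (Q(L, E) = (E*E - 12)*E + E = (E**2 - 12)*E + E = (-12 + E**2)*E + E = E*(-12 + E**2) + E = E + E*(-12 + E**2))
H(w, h) = 0
(H(10, Q(Y(-2, 6), -4)) + a(13))**2 = (0 - 11)**2 = (-11)**2 = 121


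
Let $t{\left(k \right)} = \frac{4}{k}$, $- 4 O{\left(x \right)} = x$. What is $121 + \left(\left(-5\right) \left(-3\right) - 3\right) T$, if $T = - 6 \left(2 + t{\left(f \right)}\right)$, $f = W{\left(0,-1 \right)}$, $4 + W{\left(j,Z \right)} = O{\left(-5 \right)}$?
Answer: $\frac{899}{11} \approx 81.727$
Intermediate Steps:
$O{\left(x \right)} = - \frac{x}{4}$
$W{\left(j,Z \right)} = - \frac{11}{4}$ ($W{\left(j,Z \right)} = -4 - - \frac{5}{4} = -4 + \frac{5}{4} = - \frac{11}{4}$)
$f = - \frac{11}{4} \approx -2.75$
$T = - \frac{36}{11}$ ($T = - 6 \left(2 + \frac{4}{- \frac{11}{4}}\right) = - 6 \left(2 + 4 \left(- \frac{4}{11}\right)\right) = - 6 \left(2 - \frac{16}{11}\right) = \left(-6\right) \frac{6}{11} = - \frac{36}{11} \approx -3.2727$)
$121 + \left(\left(-5\right) \left(-3\right) - 3\right) T = 121 + \left(\left(-5\right) \left(-3\right) - 3\right) \left(- \frac{36}{11}\right) = 121 + \left(15 - 3\right) \left(- \frac{36}{11}\right) = 121 + 12 \left(- \frac{36}{11}\right) = 121 - \frac{432}{11} = \frac{899}{11}$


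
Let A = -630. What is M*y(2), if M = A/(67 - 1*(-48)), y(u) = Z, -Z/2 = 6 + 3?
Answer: 2268/23 ≈ 98.609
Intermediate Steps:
Z = -18 (Z = -2*(6 + 3) = -2*9 = -18)
y(u) = -18
M = -126/23 (M = -630/(67 - 1*(-48)) = -630/(67 + 48) = -630/115 = -630*1/115 = -126/23 ≈ -5.4783)
M*y(2) = -126/23*(-18) = 2268/23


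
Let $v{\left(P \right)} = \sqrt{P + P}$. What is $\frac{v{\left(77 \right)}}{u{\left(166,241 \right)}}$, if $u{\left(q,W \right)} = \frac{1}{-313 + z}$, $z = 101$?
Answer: $- 212 \sqrt{154} \approx -2630.9$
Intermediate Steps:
$u{\left(q,W \right)} = - \frac{1}{212}$ ($u{\left(q,W \right)} = \frac{1}{-313 + 101} = \frac{1}{-212} = - \frac{1}{212}$)
$v{\left(P \right)} = \sqrt{2} \sqrt{P}$ ($v{\left(P \right)} = \sqrt{2 P} = \sqrt{2} \sqrt{P}$)
$\frac{v{\left(77 \right)}}{u{\left(166,241 \right)}} = \frac{\sqrt{2} \sqrt{77}}{- \frac{1}{212}} = \sqrt{154} \left(-212\right) = - 212 \sqrt{154}$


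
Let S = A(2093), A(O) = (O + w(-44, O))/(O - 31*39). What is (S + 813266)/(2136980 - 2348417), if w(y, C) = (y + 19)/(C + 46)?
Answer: -768894818959/199900574406 ≈ -3.8464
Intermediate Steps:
w(y, C) = (19 + y)/(46 + C)
A(O) = (O - 25/(46 + O))/(-1209 + O) (A(O) = (O + (19 - 44)/(46 + O))/(O - 31*39) = (O - 25/(46 + O))/(O - 1209) = (O - 25/(46 + O))/(-1209 + O))
S = 2238451/945438 (S = (-25 + 2093*(46 + 2093))/((-1209 + 2093)*(46 + 2093)) = (-25 + 2093*2139)/(884*2139) = (1/884)*(1/2139)*(-25 + 4476927) = (1/884)*(1/2139)*4476902 = 2238451/945438 ≈ 2.3676)
(S + 813266)/(2136980 - 2348417) = (2238451/945438 + 813266)/(2136980 - 2348417) = (768894818959/945438)/(-211437) = (768894818959/945438)*(-1/211437) = -768894818959/199900574406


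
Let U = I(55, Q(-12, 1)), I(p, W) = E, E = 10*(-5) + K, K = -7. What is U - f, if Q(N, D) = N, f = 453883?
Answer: -453940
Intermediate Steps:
E = -57 (E = 10*(-5) - 7 = -50 - 7 = -57)
I(p, W) = -57
U = -57
U - f = -57 - 1*453883 = -57 - 453883 = -453940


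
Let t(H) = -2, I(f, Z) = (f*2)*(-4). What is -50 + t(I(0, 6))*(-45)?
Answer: 40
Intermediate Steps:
I(f, Z) = -8*f (I(f, Z) = (2*f)*(-4) = -8*f)
-50 + t(I(0, 6))*(-45) = -50 - 2*(-45) = -50 + 90 = 40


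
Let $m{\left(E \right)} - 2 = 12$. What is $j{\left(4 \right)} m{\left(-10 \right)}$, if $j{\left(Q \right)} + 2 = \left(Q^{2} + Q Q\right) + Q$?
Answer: $476$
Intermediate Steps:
$m{\left(E \right)} = 14$ ($m{\left(E \right)} = 2 + 12 = 14$)
$j{\left(Q \right)} = -2 + Q + 2 Q^{2}$ ($j{\left(Q \right)} = -2 + \left(\left(Q^{2} + Q Q\right) + Q\right) = -2 + \left(\left(Q^{2} + Q^{2}\right) + Q\right) = -2 + \left(2 Q^{2} + Q\right) = -2 + \left(Q + 2 Q^{2}\right) = -2 + Q + 2 Q^{2}$)
$j{\left(4 \right)} m{\left(-10 \right)} = \left(-2 + 4 + 2 \cdot 4^{2}\right) 14 = \left(-2 + 4 + 2 \cdot 16\right) 14 = \left(-2 + 4 + 32\right) 14 = 34 \cdot 14 = 476$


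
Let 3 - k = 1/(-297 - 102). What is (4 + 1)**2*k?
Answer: 29950/399 ≈ 75.063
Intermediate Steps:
k = 1198/399 (k = 3 - 1/(-297 - 102) = 3 - 1/(-399) = 3 - 1*(-1/399) = 3 + 1/399 = 1198/399 ≈ 3.0025)
(4 + 1)**2*k = (4 + 1)**2*(1198/399) = 5**2*(1198/399) = 25*(1198/399) = 29950/399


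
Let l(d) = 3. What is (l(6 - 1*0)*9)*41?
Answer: 1107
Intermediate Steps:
(l(6 - 1*0)*9)*41 = (3*9)*41 = 27*41 = 1107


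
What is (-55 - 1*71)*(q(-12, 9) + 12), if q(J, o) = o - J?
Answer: -4158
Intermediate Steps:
(-55 - 1*71)*(q(-12, 9) + 12) = (-55 - 1*71)*((9 - 1*(-12)) + 12) = (-55 - 71)*((9 + 12) + 12) = -126*(21 + 12) = -126*33 = -4158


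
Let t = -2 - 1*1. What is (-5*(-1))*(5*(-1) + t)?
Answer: -40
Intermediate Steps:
t = -3 (t = -2 - 1 = -3)
(-5*(-1))*(5*(-1) + t) = (-5*(-1))*(5*(-1) - 3) = 5*(-5 - 3) = 5*(-8) = -40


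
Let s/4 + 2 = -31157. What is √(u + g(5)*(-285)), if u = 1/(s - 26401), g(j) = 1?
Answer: I*√6501470131202/151037 ≈ 16.882*I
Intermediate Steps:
s = -124636 (s = -8 + 4*(-31157) = -8 - 124628 = -124636)
u = -1/151037 (u = 1/(-124636 - 26401) = 1/(-151037) = -1/151037 ≈ -6.6209e-6)
√(u + g(5)*(-285)) = √(-1/151037 + 1*(-285)) = √(-1/151037 - 285) = √(-43045546/151037) = I*√6501470131202/151037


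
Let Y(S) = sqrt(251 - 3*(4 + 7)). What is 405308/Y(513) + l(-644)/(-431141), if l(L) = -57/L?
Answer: -57/277654804 + 202654*sqrt(218)/109 ≈ 27451.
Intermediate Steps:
Y(S) = sqrt(218) (Y(S) = sqrt(251 - 3*11) = sqrt(251 - 33) = sqrt(218))
405308/Y(513) + l(-644)/(-431141) = 405308/(sqrt(218)) - 57/(-644)/(-431141) = 405308*(sqrt(218)/218) - 57*(-1/644)*(-1/431141) = 202654*sqrt(218)/109 + (57/644)*(-1/431141) = 202654*sqrt(218)/109 - 57/277654804 = -57/277654804 + 202654*sqrt(218)/109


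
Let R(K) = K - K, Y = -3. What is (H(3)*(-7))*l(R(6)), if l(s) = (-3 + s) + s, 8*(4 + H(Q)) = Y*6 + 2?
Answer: -126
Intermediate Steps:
H(Q) = -6 (H(Q) = -4 + (-3*6 + 2)/8 = -4 + (-18 + 2)/8 = -4 + (⅛)*(-16) = -4 - 2 = -6)
R(K) = 0
l(s) = -3 + 2*s
(H(3)*(-7))*l(R(6)) = (-6*(-7))*(-3 + 2*0) = 42*(-3 + 0) = 42*(-3) = -126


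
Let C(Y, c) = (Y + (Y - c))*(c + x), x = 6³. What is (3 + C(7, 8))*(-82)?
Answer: -110454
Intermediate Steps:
x = 216
C(Y, c) = (216 + c)*(-c + 2*Y) (C(Y, c) = (Y + (Y - c))*(c + 216) = (-c + 2*Y)*(216 + c) = (216 + c)*(-c + 2*Y))
(3 + C(7, 8))*(-82) = (3 + (-1*8² - 216*8 + 432*7 + 2*7*8))*(-82) = (3 + (-1*64 - 1728 + 3024 + 112))*(-82) = (3 + (-64 - 1728 + 3024 + 112))*(-82) = (3 + 1344)*(-82) = 1347*(-82) = -110454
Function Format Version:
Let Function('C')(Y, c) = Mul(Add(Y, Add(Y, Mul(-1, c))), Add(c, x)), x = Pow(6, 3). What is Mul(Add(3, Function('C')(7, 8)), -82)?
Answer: -110454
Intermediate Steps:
x = 216
Function('C')(Y, c) = Mul(Add(216, c), Add(Mul(-1, c), Mul(2, Y))) (Function('C')(Y, c) = Mul(Add(Y, Add(Y, Mul(-1, c))), Add(c, 216)) = Mul(Add(Mul(-1, c), Mul(2, Y)), Add(216, c)) = Mul(Add(216, c), Add(Mul(-1, c), Mul(2, Y))))
Mul(Add(3, Function('C')(7, 8)), -82) = Mul(Add(3, Add(Mul(-1, Pow(8, 2)), Mul(-216, 8), Mul(432, 7), Mul(2, 7, 8))), -82) = Mul(Add(3, Add(Mul(-1, 64), -1728, 3024, 112)), -82) = Mul(Add(3, Add(-64, -1728, 3024, 112)), -82) = Mul(Add(3, 1344), -82) = Mul(1347, -82) = -110454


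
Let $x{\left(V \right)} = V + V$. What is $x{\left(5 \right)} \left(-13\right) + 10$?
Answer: $-120$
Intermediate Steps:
$x{\left(V \right)} = 2 V$
$x{\left(5 \right)} \left(-13\right) + 10 = 2 \cdot 5 \left(-13\right) + 10 = 10 \left(-13\right) + 10 = -130 + 10 = -120$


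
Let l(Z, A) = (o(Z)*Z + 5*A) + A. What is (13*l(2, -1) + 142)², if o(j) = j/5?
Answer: 138384/25 ≈ 5535.4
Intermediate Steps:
o(j) = j/5 (o(j) = j*(⅕) = j/5)
l(Z, A) = 6*A + Z²/5 (l(Z, A) = ((Z/5)*Z + 5*A) + A = (Z²/5 + 5*A) + A = (5*A + Z²/5) + A = 6*A + Z²/5)
(13*l(2, -1) + 142)² = (13*(6*(-1) + (⅕)*2²) + 142)² = (13*(-6 + (⅕)*4) + 142)² = (13*(-6 + ⅘) + 142)² = (13*(-26/5) + 142)² = (-338/5 + 142)² = (372/5)² = 138384/25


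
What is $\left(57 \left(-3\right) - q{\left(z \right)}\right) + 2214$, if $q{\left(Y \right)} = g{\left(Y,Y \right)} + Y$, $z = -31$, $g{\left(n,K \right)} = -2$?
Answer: $2076$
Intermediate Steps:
$q{\left(Y \right)} = -2 + Y$
$\left(57 \left(-3\right) - q{\left(z \right)}\right) + 2214 = \left(57 \left(-3\right) - \left(-2 - 31\right)\right) + 2214 = \left(-171 - -33\right) + 2214 = \left(-171 + 33\right) + 2214 = -138 + 2214 = 2076$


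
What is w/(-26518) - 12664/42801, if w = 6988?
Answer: -317458670/567498459 ≈ -0.55940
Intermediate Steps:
w/(-26518) - 12664/42801 = 6988/(-26518) - 12664/42801 = 6988*(-1/26518) - 12664*1/42801 = -3494/13259 - 12664/42801 = -317458670/567498459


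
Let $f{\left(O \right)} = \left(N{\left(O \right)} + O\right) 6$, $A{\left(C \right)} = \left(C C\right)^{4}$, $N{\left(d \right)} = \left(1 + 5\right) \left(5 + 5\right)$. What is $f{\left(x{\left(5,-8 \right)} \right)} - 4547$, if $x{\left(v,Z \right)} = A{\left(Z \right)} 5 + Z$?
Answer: $503312245$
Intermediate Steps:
$N{\left(d \right)} = 60$ ($N{\left(d \right)} = 6 \cdot 10 = 60$)
$A{\left(C \right)} = C^{8}$ ($A{\left(C \right)} = \left(C^{2}\right)^{4} = C^{8}$)
$x{\left(v,Z \right)} = Z + 5 Z^{8}$ ($x{\left(v,Z \right)} = Z^{8} \cdot 5 + Z = 5 Z^{8} + Z = Z + 5 Z^{8}$)
$f{\left(O \right)} = 360 + 6 O$ ($f{\left(O \right)} = \left(60 + O\right) 6 = 360 + 6 O$)
$f{\left(x{\left(5,-8 \right)} \right)} - 4547 = \left(360 + 6 \left(-8 + 5 \left(-8\right)^{8}\right)\right) - 4547 = \left(360 + 6 \left(-8 + 5 \cdot 16777216\right)\right) - 4547 = \left(360 + 6 \left(-8 + 83886080\right)\right) - 4547 = \left(360 + 6 \cdot 83886072\right) - 4547 = \left(360 + 503316432\right) - 4547 = 503316792 - 4547 = 503312245$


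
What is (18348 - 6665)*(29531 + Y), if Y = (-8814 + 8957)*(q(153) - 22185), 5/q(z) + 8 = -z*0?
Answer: -293758602081/8 ≈ -3.6720e+10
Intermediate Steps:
q(z) = -5/8 (q(z) = 5/(-8 - z*0) = 5/(-8 + 0) = 5/(-8) = 5*(-⅛) = -5/8)
Y = -25380355/8 (Y = (-8814 + 8957)*(-5/8 - 22185) = 143*(-177485/8) = -25380355/8 ≈ -3.1725e+6)
(18348 - 6665)*(29531 + Y) = (18348 - 6665)*(29531 - 25380355/8) = 11683*(-25144107/8) = -293758602081/8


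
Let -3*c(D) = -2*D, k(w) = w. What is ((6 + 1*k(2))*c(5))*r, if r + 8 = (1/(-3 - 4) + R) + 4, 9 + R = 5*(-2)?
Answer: -4320/7 ≈ -617.14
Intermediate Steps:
R = -19 (R = -9 + 5*(-2) = -9 - 10 = -19)
c(D) = 2*D/3 (c(D) = -(-2)*D/3 = 2*D/3)
r = -162/7 (r = -8 + ((1/(-3 - 4) - 19) + 4) = -8 + ((1/(-7) - 19) + 4) = -8 + ((-⅐ - 19) + 4) = -8 + (-134/7 + 4) = -8 - 106/7 = -162/7 ≈ -23.143)
((6 + 1*k(2))*c(5))*r = ((6 + 1*2)*((⅔)*5))*(-162/7) = ((6 + 2)*(10/3))*(-162/7) = (8*(10/3))*(-162/7) = (80/3)*(-162/7) = -4320/7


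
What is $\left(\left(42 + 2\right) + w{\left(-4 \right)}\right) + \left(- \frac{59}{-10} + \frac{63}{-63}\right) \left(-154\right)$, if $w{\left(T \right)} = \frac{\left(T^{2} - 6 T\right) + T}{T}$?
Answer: $- \frac{3598}{5} \approx -719.6$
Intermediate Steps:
$w{\left(T \right)} = \frac{T^{2} - 5 T}{T}$
$\left(\left(42 + 2\right) + w{\left(-4 \right)}\right) + \left(- \frac{59}{-10} + \frac{63}{-63}\right) \left(-154\right) = \left(\left(42 + 2\right) - 9\right) + \left(- \frac{59}{-10} + \frac{63}{-63}\right) \left(-154\right) = \left(44 - 9\right) + \left(\left(-59\right) \left(- \frac{1}{10}\right) + 63 \left(- \frac{1}{63}\right)\right) \left(-154\right) = 35 + \left(\frac{59}{10} - 1\right) \left(-154\right) = 35 + \frac{49}{10} \left(-154\right) = 35 - \frac{3773}{5} = - \frac{3598}{5}$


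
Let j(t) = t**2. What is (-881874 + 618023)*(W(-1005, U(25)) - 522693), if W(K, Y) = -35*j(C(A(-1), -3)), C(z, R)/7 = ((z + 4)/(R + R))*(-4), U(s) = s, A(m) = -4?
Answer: 137913070743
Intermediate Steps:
C(z, R) = -14*(4 + z)/R (C(z, R) = 7*(((z + 4)/(R + R))*(-4)) = 7*(((4 + z)/((2*R)))*(-4)) = 7*(((4 + z)*(1/(2*R)))*(-4)) = 7*(((4 + z)/(2*R))*(-4)) = 7*(-2*(4 + z)/R) = -14*(4 + z)/R)
W(K, Y) = 0 (W(K, Y) = -35*196*(-4 - 1*(-4))**2/9 = -35*196*(-4 + 4)**2/9 = -35*(14*(-1/3)*0)**2 = -35*0**2 = -35*0 = 0)
(-881874 + 618023)*(W(-1005, U(25)) - 522693) = (-881874 + 618023)*(0 - 522693) = -263851*(-522693) = 137913070743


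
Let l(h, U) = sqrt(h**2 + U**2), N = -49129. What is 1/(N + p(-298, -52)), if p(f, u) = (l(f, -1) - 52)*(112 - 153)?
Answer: -46997/2059436804 + 41*sqrt(88805)/2059436804 ≈ -1.6888e-5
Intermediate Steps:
l(h, U) = sqrt(U**2 + h**2)
p(f, u) = 2132 - 41*sqrt(1 + f**2) (p(f, u) = (sqrt((-1)**2 + f**2) - 52)*(112 - 153) = (sqrt(1 + f**2) - 52)*(-41) = (-52 + sqrt(1 + f**2))*(-41) = 2132 - 41*sqrt(1 + f**2))
1/(N + p(-298, -52)) = 1/(-49129 + (2132 - 41*sqrt(1 + (-298)**2))) = 1/(-49129 + (2132 - 41*sqrt(1 + 88804))) = 1/(-49129 + (2132 - 41*sqrt(88805))) = 1/(-46997 - 41*sqrt(88805))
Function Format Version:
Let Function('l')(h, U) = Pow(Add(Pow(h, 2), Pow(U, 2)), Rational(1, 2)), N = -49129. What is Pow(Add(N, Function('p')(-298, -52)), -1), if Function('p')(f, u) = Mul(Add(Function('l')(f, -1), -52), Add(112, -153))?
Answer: Add(Rational(-46997, 2059436804), Mul(Rational(41, 2059436804), Pow(88805, Rational(1, 2)))) ≈ -1.6888e-5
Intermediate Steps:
Function('l')(h, U) = Pow(Add(Pow(U, 2), Pow(h, 2)), Rational(1, 2))
Function('p')(f, u) = Add(2132, Mul(-41, Pow(Add(1, Pow(f, 2)), Rational(1, 2)))) (Function('p')(f, u) = Mul(Add(Pow(Add(Pow(-1, 2), Pow(f, 2)), Rational(1, 2)), -52), Add(112, -153)) = Mul(Add(Pow(Add(1, Pow(f, 2)), Rational(1, 2)), -52), -41) = Mul(Add(-52, Pow(Add(1, Pow(f, 2)), Rational(1, 2))), -41) = Add(2132, Mul(-41, Pow(Add(1, Pow(f, 2)), Rational(1, 2)))))
Pow(Add(N, Function('p')(-298, -52)), -1) = Pow(Add(-49129, Add(2132, Mul(-41, Pow(Add(1, Pow(-298, 2)), Rational(1, 2))))), -1) = Pow(Add(-49129, Add(2132, Mul(-41, Pow(Add(1, 88804), Rational(1, 2))))), -1) = Pow(Add(-49129, Add(2132, Mul(-41, Pow(88805, Rational(1, 2))))), -1) = Pow(Add(-46997, Mul(-41, Pow(88805, Rational(1, 2)))), -1)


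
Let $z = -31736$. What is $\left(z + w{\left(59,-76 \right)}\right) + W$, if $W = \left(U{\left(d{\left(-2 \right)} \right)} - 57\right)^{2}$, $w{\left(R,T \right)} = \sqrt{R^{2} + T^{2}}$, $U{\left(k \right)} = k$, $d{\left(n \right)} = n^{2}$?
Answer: $-28927 + \sqrt{9257} \approx -28831.0$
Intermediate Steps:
$W = 2809$ ($W = \left(\left(-2\right)^{2} - 57\right)^{2} = \left(4 - 57\right)^{2} = \left(-53\right)^{2} = 2809$)
$\left(z + w{\left(59,-76 \right)}\right) + W = \left(-31736 + \sqrt{59^{2} + \left(-76\right)^{2}}\right) + 2809 = \left(-31736 + \sqrt{3481 + 5776}\right) + 2809 = \left(-31736 + \sqrt{9257}\right) + 2809 = -28927 + \sqrt{9257}$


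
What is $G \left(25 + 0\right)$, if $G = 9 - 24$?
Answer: $-375$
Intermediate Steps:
$G = -15$
$G \left(25 + 0\right) = - 15 \left(25 + 0\right) = \left(-15\right) 25 = -375$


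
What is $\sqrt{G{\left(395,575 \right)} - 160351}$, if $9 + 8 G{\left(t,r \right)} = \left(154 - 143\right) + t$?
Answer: $\frac{i \sqrt{2564822}}{4} \approx 400.38 i$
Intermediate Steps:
$G{\left(t,r \right)} = \frac{1}{4} + \frac{t}{8}$ ($G{\left(t,r \right)} = - \frac{9}{8} + \frac{\left(154 - 143\right) + t}{8} = - \frac{9}{8} + \frac{11 + t}{8} = - \frac{9}{8} + \left(\frac{11}{8} + \frac{t}{8}\right) = \frac{1}{4} + \frac{t}{8}$)
$\sqrt{G{\left(395,575 \right)} - 160351} = \sqrt{\left(\frac{1}{4} + \frac{1}{8} \cdot 395\right) - 160351} = \sqrt{\left(\frac{1}{4} + \frac{395}{8}\right) - 160351} = \sqrt{\frac{397}{8} - 160351} = \sqrt{- \frac{1282411}{8}} = \frac{i \sqrt{2564822}}{4}$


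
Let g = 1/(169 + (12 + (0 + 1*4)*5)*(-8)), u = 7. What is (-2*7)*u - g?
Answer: -8525/87 ≈ -97.989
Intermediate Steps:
g = -1/87 (g = 1/(169 + (12 + (0 + 4)*5)*(-8)) = 1/(169 + (12 + 4*5)*(-8)) = 1/(169 + (12 + 20)*(-8)) = 1/(169 + 32*(-8)) = 1/(169 - 256) = 1/(-87) = -1/87 ≈ -0.011494)
(-2*7)*u - g = -2*7*7 - 1*(-1/87) = -14*7 + 1/87 = -98 + 1/87 = -8525/87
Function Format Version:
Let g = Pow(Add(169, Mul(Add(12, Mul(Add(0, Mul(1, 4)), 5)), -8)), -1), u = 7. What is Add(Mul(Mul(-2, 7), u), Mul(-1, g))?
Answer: Rational(-8525, 87) ≈ -97.989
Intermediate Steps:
g = Rational(-1, 87) (g = Pow(Add(169, Mul(Add(12, Mul(Add(0, 4), 5)), -8)), -1) = Pow(Add(169, Mul(Add(12, Mul(4, 5)), -8)), -1) = Pow(Add(169, Mul(Add(12, 20), -8)), -1) = Pow(Add(169, Mul(32, -8)), -1) = Pow(Add(169, -256), -1) = Pow(-87, -1) = Rational(-1, 87) ≈ -0.011494)
Add(Mul(Mul(-2, 7), u), Mul(-1, g)) = Add(Mul(Mul(-2, 7), 7), Mul(-1, Rational(-1, 87))) = Add(Mul(-14, 7), Rational(1, 87)) = Add(-98, Rational(1, 87)) = Rational(-8525, 87)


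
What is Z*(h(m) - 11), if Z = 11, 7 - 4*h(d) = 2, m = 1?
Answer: -429/4 ≈ -107.25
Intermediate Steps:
h(d) = 5/4 (h(d) = 7/4 - ¼*2 = 7/4 - ½ = 5/4)
Z*(h(m) - 11) = 11*(5/4 - 11) = 11*(-39/4) = -429/4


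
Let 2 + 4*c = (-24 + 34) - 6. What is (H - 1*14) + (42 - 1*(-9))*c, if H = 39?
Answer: 101/2 ≈ 50.500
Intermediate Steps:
c = ½ (c = -½ + ((-24 + 34) - 6)/4 = -½ + (10 - 6)/4 = -½ + (¼)*4 = -½ + 1 = ½ ≈ 0.50000)
(H - 1*14) + (42 - 1*(-9))*c = (39 - 1*14) + (42 - 1*(-9))*(½) = (39 - 14) + (42 + 9)*(½) = 25 + 51*(½) = 25 + 51/2 = 101/2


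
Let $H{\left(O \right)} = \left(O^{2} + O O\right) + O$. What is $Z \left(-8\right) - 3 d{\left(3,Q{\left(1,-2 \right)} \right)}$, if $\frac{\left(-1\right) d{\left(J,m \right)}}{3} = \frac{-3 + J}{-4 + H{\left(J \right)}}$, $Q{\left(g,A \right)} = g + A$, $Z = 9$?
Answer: $-72$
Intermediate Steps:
$H{\left(O \right)} = O + 2 O^{2}$ ($H{\left(O \right)} = \left(O^{2} + O^{2}\right) + O = 2 O^{2} + O = O + 2 O^{2}$)
$Q{\left(g,A \right)} = A + g$
$d{\left(J,m \right)} = - \frac{3 \left(-3 + J\right)}{-4 + J \left(1 + 2 J\right)}$ ($d{\left(J,m \right)} = - 3 \frac{-3 + J}{-4 + J \left(1 + 2 J\right)} = - \frac{3 \left(-3 + J\right)}{-4 + J \left(1 + 2 J\right)}$)
$Z \left(-8\right) - 3 d{\left(3,Q{\left(1,-2 \right)} \right)} = 9 \left(-8\right) - 3 \frac{3 \left(3 - 3\right)}{-4 + 3 \left(1 + 2 \cdot 3\right)} = -72 - 3 \frac{3 \left(3 - 3\right)}{-4 + 3 \left(1 + 6\right)} = -72 - 3 \cdot 3 \frac{1}{-4 + 3 \cdot 7} \cdot 0 = -72 - 3 \cdot 3 \frac{1}{-4 + 21} \cdot 0 = -72 - 3 \cdot 3 \cdot \frac{1}{17} \cdot 0 = -72 - 0 = -72 + 0 = -72$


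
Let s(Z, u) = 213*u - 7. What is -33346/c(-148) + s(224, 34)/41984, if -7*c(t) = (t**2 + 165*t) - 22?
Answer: -4890813409/53277696 ≈ -91.798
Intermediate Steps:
c(t) = 22/7 - 165*t/7 - t**2/7 (c(t) = -((t**2 + 165*t) - 22)/7 = -(-22 + t**2 + 165*t)/7 = 22/7 - 165*t/7 - t**2/7)
s(Z, u) = -7 + 213*u
-33346/c(-148) + s(224, 34)/41984 = -33346/(22/7 - 165/7*(-148) - 1/7*(-148)**2) + (-7 + 213*34)/41984 = -33346/(22/7 + 24420/7 - 1/7*21904) + (-7 + 7242)*(1/41984) = -33346/(22/7 + 24420/7 - 21904/7) + 7235*(1/41984) = -33346/2538/7 + 7235/41984 = -33346*7/2538 + 7235/41984 = -116711/1269 + 7235/41984 = -4890813409/53277696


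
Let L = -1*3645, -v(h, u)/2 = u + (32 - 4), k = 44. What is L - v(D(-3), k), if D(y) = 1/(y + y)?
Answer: -3501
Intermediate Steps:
D(y) = 1/(2*y)
v(h, u) = -56 - 2*u (v(h, u) = -2*(u + (32 - 4)) = -2*(u + 28) = -2*(28 + u) = -56 - 2*u)
L = -3645
L - v(D(-3), k) = -3645 - (-56 - 2*44) = -3645 - (-56 - 88) = -3645 - 1*(-144) = -3645 + 144 = -3501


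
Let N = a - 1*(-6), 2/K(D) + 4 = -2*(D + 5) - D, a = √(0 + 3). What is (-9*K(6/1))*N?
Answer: 27/8 + 9*√3/16 ≈ 4.3493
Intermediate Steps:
a = √3 ≈ 1.7320
K(D) = 2/(-14 - 3*D) (K(D) = 2/(-4 + (-2*(D + 5) - D)) = 2/(-4 + (-2*(5 + D) - D)) = 2/(-4 + ((-10 - 2*D) - D)) = 2/(-4 + (-10 - 3*D)) = 2/(-14 - 3*D))
N = 6 + √3 (N = √3 - 1*(-6) = √3 + 6 = 6 + √3 ≈ 7.7320)
(-9*K(6/1))*N = (-(-18)/(14 + 3*(6/1)))*(6 + √3) = (-(-18)/(14 + 3*(6*1)))*(6 + √3) = (-(-18)/(14 + 3*6))*(6 + √3) = (-(-18)/(14 + 18))*(6 + √3) = (-(-18)/32)*(6 + √3) = (-9*(-1/16))*(6 + √3) = 9*(6 + √3)/16 = 27/8 + 9*√3/16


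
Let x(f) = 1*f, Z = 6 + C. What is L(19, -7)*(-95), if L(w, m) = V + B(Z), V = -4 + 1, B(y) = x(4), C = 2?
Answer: -95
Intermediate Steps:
Z = 8 (Z = 6 + 2 = 8)
x(f) = f
B(y) = 4
V = -3
L(w, m) = 1 (L(w, m) = -3 + 4 = 1)
L(19, -7)*(-95) = 1*(-95) = -95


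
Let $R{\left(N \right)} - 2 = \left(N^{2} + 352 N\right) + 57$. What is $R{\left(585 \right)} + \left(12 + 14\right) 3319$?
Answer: $634498$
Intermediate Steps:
$R{\left(N \right)} = 59 + N^{2} + 352 N$ ($R{\left(N \right)} = 2 + \left(\left(N^{2} + 352 N\right) + 57\right) = 2 + \left(57 + N^{2} + 352 N\right) = 59 + N^{2} + 352 N$)
$R{\left(585 \right)} + \left(12 + 14\right) 3319 = \left(59 + 585^{2} + 352 \cdot 585\right) + \left(12 + 14\right) 3319 = \left(59 + 342225 + 205920\right) + 26 \cdot 3319 = 548204 + 86294 = 634498$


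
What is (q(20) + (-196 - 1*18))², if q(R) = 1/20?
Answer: 18309841/400 ≈ 45775.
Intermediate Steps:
q(R) = 1/20
(q(20) + (-196 - 1*18))² = (1/20 + (-196 - 1*18))² = (1/20 + (-196 - 18))² = (1/20 - 214)² = (-4279/20)² = 18309841/400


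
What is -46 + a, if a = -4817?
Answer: -4863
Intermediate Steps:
-46 + a = -46 - 4817 = -4863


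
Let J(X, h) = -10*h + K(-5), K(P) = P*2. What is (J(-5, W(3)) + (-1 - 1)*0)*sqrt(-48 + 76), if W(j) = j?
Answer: -80*sqrt(7) ≈ -211.66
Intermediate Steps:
K(P) = 2*P
J(X, h) = -10 - 10*h (J(X, h) = -10*h + 2*(-5) = -10*h - 10 = -10 - 10*h)
(J(-5, W(3)) + (-1 - 1)*0)*sqrt(-48 + 76) = ((-10 - 10*3) + (-1 - 1)*0)*sqrt(-48 + 76) = ((-10 - 30) - 2*0)*sqrt(28) = (-40 + 0)*(2*sqrt(7)) = -80*sqrt(7)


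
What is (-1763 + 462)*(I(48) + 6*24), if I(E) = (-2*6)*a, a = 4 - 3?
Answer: -171732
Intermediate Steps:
a = 1
I(E) = -12 (I(E) = -2*6*1 = -12*1 = -12)
(-1763 + 462)*(I(48) + 6*24) = (-1763 + 462)*(-12 + 6*24) = -1301*(-12 + 144) = -1301*132 = -171732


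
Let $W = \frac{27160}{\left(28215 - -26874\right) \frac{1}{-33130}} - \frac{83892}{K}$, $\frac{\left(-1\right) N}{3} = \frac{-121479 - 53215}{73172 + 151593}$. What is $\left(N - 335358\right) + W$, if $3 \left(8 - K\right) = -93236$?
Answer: $- \frac{20305871888658053339}{57737634773355} \approx -3.5169 \cdot 10^{5}$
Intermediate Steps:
$N = \frac{524082}{224765}$ ($N = - 3 \frac{-121479 - 53215}{73172 + 151593} = - 3 \left(- \frac{174694}{224765}\right) = - 3 \left(\left(-174694\right) \frac{1}{224765}\right) = \left(-3\right) \left(- \frac{174694}{224765}\right) = \frac{524082}{224765} \approx 2.3317$)
$K = \frac{93260}{3}$ ($K = 8 - - \frac{93236}{3} = 8 + \frac{93236}{3} = \frac{93260}{3} \approx 31087.0$)
$W = - \frac{20982554946791}{1284400035}$ ($W = \frac{27160}{\left(28215 - -26874\right) \frac{1}{-33130}} - \frac{83892}{\frac{93260}{3}} = \frac{27160}{\left(28215 + 26874\right) \left(- \frac{1}{33130}\right)} - \frac{62919}{23315} = \frac{27160}{55089 \left(- \frac{1}{33130}\right)} - \frac{62919}{23315} = \frac{27160}{- \frac{55089}{33130}} - \frac{62919}{23315} = 27160 \left(- \frac{33130}{55089}\right) - \frac{62919}{23315} = - \frac{899810800}{55089} - \frac{62919}{23315} = - \frac{20982554946791}{1284400035} \approx -16336.0$)
$\left(N - 335358\right) + W = \left(\frac{524082}{224765} - 335358\right) - \frac{20982554946791}{1284400035} = - \frac{75376216788}{224765} - \frac{20982554946791}{1284400035} = - \frac{20305871888658053339}{57737634773355}$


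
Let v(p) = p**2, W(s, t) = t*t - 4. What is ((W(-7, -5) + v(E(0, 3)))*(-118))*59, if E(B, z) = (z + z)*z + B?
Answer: -2401890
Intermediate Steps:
W(s, t) = -4 + t**2 (W(s, t) = t**2 - 4 = -4 + t**2)
E(B, z) = B + 2*z**2 (E(B, z) = (2*z)*z + B = 2*z**2 + B = B + 2*z**2)
((W(-7, -5) + v(E(0, 3)))*(-118))*59 = (((-4 + (-5)**2) + (0 + 2*3**2)**2)*(-118))*59 = (((-4 + 25) + (0 + 2*9)**2)*(-118))*59 = ((21 + (0 + 18)**2)*(-118))*59 = ((21 + 18**2)*(-118))*59 = ((21 + 324)*(-118))*59 = (345*(-118))*59 = -40710*59 = -2401890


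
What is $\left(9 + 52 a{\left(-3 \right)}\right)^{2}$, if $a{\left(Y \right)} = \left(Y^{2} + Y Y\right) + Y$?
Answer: $622521$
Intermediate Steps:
$a{\left(Y \right)} = Y + 2 Y^{2}$ ($a{\left(Y \right)} = \left(Y^{2} + Y^{2}\right) + Y = 2 Y^{2} + Y = Y + 2 Y^{2}$)
$\left(9 + 52 a{\left(-3 \right)}\right)^{2} = \left(9 + 52 \left(- 3 \left(1 + 2 \left(-3\right)\right)\right)\right)^{2} = \left(9 + 52 \left(- 3 \left(1 - 6\right)\right)\right)^{2} = \left(9 + 52 \left(\left(-3\right) \left(-5\right)\right)\right)^{2} = \left(9 + 52 \cdot 15\right)^{2} = \left(9 + 780\right)^{2} = 789^{2} = 622521$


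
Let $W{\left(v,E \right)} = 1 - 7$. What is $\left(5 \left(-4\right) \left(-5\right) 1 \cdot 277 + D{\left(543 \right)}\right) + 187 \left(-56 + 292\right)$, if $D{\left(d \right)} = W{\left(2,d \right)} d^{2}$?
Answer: $-1697262$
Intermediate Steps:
$W{\left(v,E \right)} = -6$
$D{\left(d \right)} = - 6 d^{2}$
$\left(5 \left(-4\right) \left(-5\right) 1 \cdot 277 + D{\left(543 \right)}\right) + 187 \left(-56 + 292\right) = \left(5 \left(-4\right) \left(-5\right) 1 \cdot 277 - 6 \cdot 543^{2}\right) + 187 \left(-56 + 292\right) = \left(\left(-20\right) \left(-5\right) 1 \cdot 277 - 1769094\right) + 187 \cdot 236 = \left(100 \cdot 1 \cdot 277 - 1769094\right) + 44132 = \left(100 \cdot 277 - 1769094\right) + 44132 = \left(27700 - 1769094\right) + 44132 = -1741394 + 44132 = -1697262$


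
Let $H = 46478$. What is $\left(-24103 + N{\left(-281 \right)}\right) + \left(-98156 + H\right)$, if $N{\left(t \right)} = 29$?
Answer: $-75752$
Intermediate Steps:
$\left(-24103 + N{\left(-281 \right)}\right) + \left(-98156 + H\right) = \left(-24103 + 29\right) + \left(-98156 + 46478\right) = -24074 - 51678 = -75752$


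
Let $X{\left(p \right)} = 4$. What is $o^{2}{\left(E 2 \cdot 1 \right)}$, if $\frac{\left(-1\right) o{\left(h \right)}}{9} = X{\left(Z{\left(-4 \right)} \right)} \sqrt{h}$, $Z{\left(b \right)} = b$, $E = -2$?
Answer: $-5184$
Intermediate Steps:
$o{\left(h \right)} = - 36 \sqrt{h}$ ($o{\left(h \right)} = - 9 \cdot 4 \sqrt{h} = - 36 \sqrt{h}$)
$o^{2}{\left(E 2 \cdot 1 \right)} = \left(- 36 \sqrt{\left(-2\right) 2 \cdot 1}\right)^{2} = \left(- 36 \sqrt{\left(-4\right) 1}\right)^{2} = \left(- 36 \sqrt{-4}\right)^{2} = \left(- 36 \cdot 2 i\right)^{2} = \left(- 72 i\right)^{2} = -5184$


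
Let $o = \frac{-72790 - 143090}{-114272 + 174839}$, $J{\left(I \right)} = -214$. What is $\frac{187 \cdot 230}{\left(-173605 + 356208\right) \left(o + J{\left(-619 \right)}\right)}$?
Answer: $- \frac{434164445}{401033256409} \approx -0.0010826$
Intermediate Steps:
$o = - \frac{71960}{20189}$ ($o = - \frac{215880}{60567} = \left(-215880\right) \frac{1}{60567} = - \frac{71960}{20189} \approx -3.5643$)
$\frac{187 \cdot 230}{\left(-173605 + 356208\right) \left(o + J{\left(-619 \right)}\right)} = \frac{187 \cdot 230}{\left(-173605 + 356208\right) \left(- \frac{71960}{20189} - 214\right)} = \frac{43010}{182603 \left(- \frac{4392406}{20189}\right)} = \frac{43010}{- \frac{802066512818}{20189}} = 43010 \left(- \frac{20189}{802066512818}\right) = - \frac{434164445}{401033256409}$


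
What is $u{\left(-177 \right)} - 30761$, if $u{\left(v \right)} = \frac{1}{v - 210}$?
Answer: $- \frac{11904508}{387} \approx -30761.0$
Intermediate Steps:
$u{\left(v \right)} = \frac{1}{-210 + v}$
$u{\left(-177 \right)} - 30761 = \frac{1}{-210 - 177} - 30761 = \frac{1}{-387} - 30761 = - \frac{1}{387} - 30761 = - \frac{11904508}{387}$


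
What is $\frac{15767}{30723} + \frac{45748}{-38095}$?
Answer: $- \frac{42361681}{61599615} \approx -0.68769$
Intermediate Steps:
$\frac{15767}{30723} + \frac{45748}{-38095} = 15767 \cdot \frac{1}{30723} + 45748 \left(- \frac{1}{38095}\right) = \frac{15767}{30723} - \frac{45748}{38095} = - \frac{42361681}{61599615}$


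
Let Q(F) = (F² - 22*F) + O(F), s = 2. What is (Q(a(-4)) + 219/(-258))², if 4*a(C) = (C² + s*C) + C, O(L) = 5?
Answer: 2099601/7396 ≈ 283.88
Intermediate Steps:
a(C) = C²/4 + 3*C/4 (a(C) = ((C² + 2*C) + C)/4 = (C² + 3*C)/4 = C²/4 + 3*C/4)
Q(F) = 5 + F² - 22*F (Q(F) = (F² - 22*F) + 5 = 5 + F² - 22*F)
(Q(a(-4)) + 219/(-258))² = ((5 + ((¼)*(-4)*(3 - 4))² - 11*(-4)*(3 - 4)/2) + 219/(-258))² = ((5 + ((¼)*(-4)*(-1))² - 11*(-4)*(-1)/2) + 219*(-1/258))² = ((5 + 1² - 22*1) - 73/86)² = ((5 + 1 - 22) - 73/86)² = (-16 - 73/86)² = (-1449/86)² = 2099601/7396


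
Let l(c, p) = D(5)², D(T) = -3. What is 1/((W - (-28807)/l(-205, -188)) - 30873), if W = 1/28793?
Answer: -259137/7170896641 ≈ -3.6137e-5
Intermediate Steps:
l(c, p) = 9 (l(c, p) = (-3)² = 9)
W = 1/28793 ≈ 3.4731e-5
1/((W - (-28807)/l(-205, -188)) - 30873) = 1/((1/28793 - (-28807)/9) - 30873) = 1/((1/28793 - 1*(-28807/9)) - 30873) = 1/((1/28793 + 28807/9) - 30873) = 1/(829439960/259137 - 30873) = 1/(-7170896641/259137) = -259137/7170896641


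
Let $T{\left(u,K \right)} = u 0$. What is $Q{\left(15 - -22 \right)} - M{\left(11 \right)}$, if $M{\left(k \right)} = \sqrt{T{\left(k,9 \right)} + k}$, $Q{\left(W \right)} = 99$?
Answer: $99 - \sqrt{11} \approx 95.683$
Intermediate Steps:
$T{\left(u,K \right)} = 0$
$M{\left(k \right)} = \sqrt{k}$ ($M{\left(k \right)} = \sqrt{0 + k} = \sqrt{k}$)
$Q{\left(15 - -22 \right)} - M{\left(11 \right)} = 99 - \sqrt{11}$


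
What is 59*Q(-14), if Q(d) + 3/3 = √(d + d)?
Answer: -59 + 118*I*√7 ≈ -59.0 + 312.2*I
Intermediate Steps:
Q(d) = -1 + √2*√d (Q(d) = -1 + √(d + d) = -1 + √(2*d) = -1 + √2*√d)
59*Q(-14) = 59*(-1 + √2*√(-14)) = 59*(-1 + √2*(I*√14)) = 59*(-1 + 2*I*√7) = -59 + 118*I*√7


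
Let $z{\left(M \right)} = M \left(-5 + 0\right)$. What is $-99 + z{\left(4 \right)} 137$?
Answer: $-2839$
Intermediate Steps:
$z{\left(M \right)} = - 5 M$ ($z{\left(M \right)} = M \left(-5\right) = - 5 M$)
$-99 + z{\left(4 \right)} 137 = -99 + \left(-5\right) 4 \cdot 137 = -99 - 2740 = -2839$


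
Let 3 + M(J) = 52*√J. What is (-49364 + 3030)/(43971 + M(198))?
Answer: -21220972/20131767 + 301171*√22/80527068 ≈ -1.0366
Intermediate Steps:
M(J) = -3 + 52*√J
(-49364 + 3030)/(43971 + M(198)) = (-49364 + 3030)/(43971 + (-3 + 52*√198)) = -46334/(43971 + (-3 + 52*(3*√22))) = -46334/(43971 + (-3 + 156*√22)) = -46334/(43968 + 156*√22)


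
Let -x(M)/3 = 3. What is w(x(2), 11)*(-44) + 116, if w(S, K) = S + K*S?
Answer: 4868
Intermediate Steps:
x(M) = -9 (x(M) = -3*3 = -9)
w(x(2), 11)*(-44) + 116 = -9*(1 + 11)*(-44) + 116 = -9*12*(-44) + 116 = -108*(-44) + 116 = 4752 + 116 = 4868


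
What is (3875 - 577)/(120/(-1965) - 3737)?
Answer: -432038/489555 ≈ -0.88251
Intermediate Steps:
(3875 - 577)/(120/(-1965) - 3737) = 3298/(120*(-1/1965) - 3737) = 3298/(-8/131 - 3737) = 3298/(-489555/131) = 3298*(-131/489555) = -432038/489555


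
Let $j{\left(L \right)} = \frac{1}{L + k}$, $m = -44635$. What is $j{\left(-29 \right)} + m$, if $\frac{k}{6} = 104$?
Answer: $- \frac{26557824}{595} \approx -44635.0$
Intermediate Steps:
$k = 624$ ($k = 6 \cdot 104 = 624$)
$j{\left(L \right)} = \frac{1}{624 + L}$ ($j{\left(L \right)} = \frac{1}{L + 624} = \frac{1}{624 + L}$)
$j{\left(-29 \right)} + m = \frac{1}{624 - 29} - 44635 = \frac{1}{595} - 44635 = - \frac{26557824}{595}$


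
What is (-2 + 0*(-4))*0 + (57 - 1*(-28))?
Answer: 85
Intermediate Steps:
(-2 + 0*(-4))*0 + (57 - 1*(-28)) = (-2 + 0)*0 + (57 + 28) = -2*0 + 85 = 0 + 85 = 85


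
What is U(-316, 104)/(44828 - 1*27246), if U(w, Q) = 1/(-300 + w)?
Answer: -1/10830512 ≈ -9.2332e-8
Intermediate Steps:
U(-316, 104)/(44828 - 1*27246) = 1/((-300 - 316)*(44828 - 1*27246)) = 1/((-616)*(44828 - 27246)) = -1/616/17582 = -1/616*1/17582 = -1/10830512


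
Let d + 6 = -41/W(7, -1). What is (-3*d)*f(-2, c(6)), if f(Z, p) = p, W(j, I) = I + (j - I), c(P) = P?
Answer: 1494/7 ≈ 213.43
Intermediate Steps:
W(j, I) = j
d = -83/7 (d = -6 - 41/7 = -83/7 ≈ -11.857)
(-3*d)*f(-2, c(6)) = -3*(-83/7)*6 = (249/7)*6 = 1494/7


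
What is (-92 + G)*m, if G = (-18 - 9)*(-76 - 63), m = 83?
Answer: 303863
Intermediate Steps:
G = 3753 (G = -27*(-139) = 3753)
(-92 + G)*m = (-92 + 3753)*83 = 3661*83 = 303863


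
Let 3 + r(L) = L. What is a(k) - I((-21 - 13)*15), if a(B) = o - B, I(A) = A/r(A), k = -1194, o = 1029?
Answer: 379963/171 ≈ 2222.0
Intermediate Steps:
r(L) = -3 + L
I(A) = A/(-3 + A)
a(B) = 1029 - B
a(k) - I((-21 - 13)*15) = (1029 - 1*(-1194)) - (-21 - 13)*15/(-3 + (-21 - 13)*15) = (1029 + 1194) - (-34*15)/(-3 - 34*15) = 2223 - (-510)/(-3 - 510) = 2223 - (-510)/(-513) = 2223 - (-510)*(-1)/513 = 2223 - 1*170/171 = 2223 - 170/171 = 379963/171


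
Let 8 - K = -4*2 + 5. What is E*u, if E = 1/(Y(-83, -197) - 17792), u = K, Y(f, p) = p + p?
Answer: -11/18186 ≈ -0.00060486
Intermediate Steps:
Y(f, p) = 2*p
K = 11 (K = 8 - (-4*2 + 5) = 8 - (-8 + 5) = 8 - 1*(-3) = 8 + 3 = 11)
u = 11
E = -1/18186 (E = 1/(2*(-197) - 17792) = 1/(-394 - 17792) = 1/(-18186) = -1/18186 ≈ -5.4987e-5)
E*u = -1/18186*11 = -11/18186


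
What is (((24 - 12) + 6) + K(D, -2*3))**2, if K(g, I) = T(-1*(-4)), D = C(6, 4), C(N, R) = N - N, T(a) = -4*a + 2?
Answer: 16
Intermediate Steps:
T(a) = 2 - 4*a
C(N, R) = 0
D = 0
K(g, I) = -14 (K(g, I) = 2 - (-4)*(-4) = 2 - 4*4 = 2 - 16 = -14)
(((24 - 12) + 6) + K(D, -2*3))**2 = (((24 - 12) + 6) - 14)**2 = ((12 + 6) - 14)**2 = (18 - 14)**2 = 4**2 = 16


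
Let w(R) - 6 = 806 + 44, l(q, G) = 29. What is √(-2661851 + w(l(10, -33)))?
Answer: I*√2660995 ≈ 1631.3*I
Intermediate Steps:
w(R) = 856 (w(R) = 6 + (806 + 44) = 6 + 850 = 856)
√(-2661851 + w(l(10, -33))) = √(-2661851 + 856) = √(-2660995) = I*√2660995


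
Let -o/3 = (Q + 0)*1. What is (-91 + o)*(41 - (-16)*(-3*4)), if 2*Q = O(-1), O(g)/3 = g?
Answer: 26123/2 ≈ 13062.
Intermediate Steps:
O(g) = 3*g
Q = -3/2 (Q = (3*(-1))/2 = (1/2)*(-3) = -3/2 ≈ -1.5000)
o = 9/2 (o = -3*(-3/2 + 0) = -(-9)/2 = -3*(-3/2) = 9/2 ≈ 4.5000)
(-91 + o)*(41 - (-16)*(-3*4)) = (-91 + 9/2)*(41 - (-16)*(-3*4)) = -173*(41 - (-16)*(-12))/2 = -173*(41 - 1*192)/2 = -173*(41 - 192)/2 = -173/2*(-151) = 26123/2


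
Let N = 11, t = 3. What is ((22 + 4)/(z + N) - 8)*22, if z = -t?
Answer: -209/2 ≈ -104.50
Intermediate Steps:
z = -3 (z = -1*3 = -3)
((22 + 4)/(z + N) - 8)*22 = ((22 + 4)/(-3 + 11) - 8)*22 = (26/8 - 8)*22 = (26*(1/8) - 8)*22 = (13/4 - 8)*22 = -19/4*22 = -209/2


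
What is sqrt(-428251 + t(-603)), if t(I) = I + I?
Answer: I*sqrt(429457) ≈ 655.33*I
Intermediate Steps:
t(I) = 2*I
sqrt(-428251 + t(-603)) = sqrt(-428251 + 2*(-603)) = sqrt(-428251 - 1206) = sqrt(-429457) = I*sqrt(429457)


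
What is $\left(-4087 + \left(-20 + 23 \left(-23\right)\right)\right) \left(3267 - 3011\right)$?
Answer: $-1186816$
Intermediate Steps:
$\left(-4087 + \left(-20 + 23 \left(-23\right)\right)\right) \left(3267 - 3011\right) = \left(-4087 - 549\right) 256 = \left(-4636\right) 256 = -1186816$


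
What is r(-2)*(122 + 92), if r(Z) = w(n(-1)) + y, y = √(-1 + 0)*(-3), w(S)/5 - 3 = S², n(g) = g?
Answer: 4280 - 642*I ≈ 4280.0 - 642.0*I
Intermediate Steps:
w(S) = 15 + 5*S²
y = -3*I (y = √(-1)*(-3) = I*(-3) = -3*I ≈ -3.0*I)
r(Z) = 20 - 3*I (r(Z) = (15 + 5*(-1)²) - 3*I = (15 + 5*1) - 3*I = (15 + 5) - 3*I = 20 - 3*I)
r(-2)*(122 + 92) = (20 - 3*I)*(122 + 92) = (20 - 3*I)*214 = 4280 - 642*I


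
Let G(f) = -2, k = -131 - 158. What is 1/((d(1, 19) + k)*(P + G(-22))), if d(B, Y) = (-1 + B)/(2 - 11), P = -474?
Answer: 1/137564 ≈ 7.2693e-6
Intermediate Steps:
k = -289
d(B, Y) = ⅑ - B/9 (d(B, Y) = (-1 + B)/(-9) = (-1 + B)*(-⅑) = ⅑ - B/9)
1/((d(1, 19) + k)*(P + G(-22))) = 1/(((⅑ - ⅑*1) - 289)*(-474 - 2)) = 1/(((⅑ - ⅑) - 289)*(-476)) = 1/((0 - 289)*(-476)) = 1/(-289*(-476)) = 1/137564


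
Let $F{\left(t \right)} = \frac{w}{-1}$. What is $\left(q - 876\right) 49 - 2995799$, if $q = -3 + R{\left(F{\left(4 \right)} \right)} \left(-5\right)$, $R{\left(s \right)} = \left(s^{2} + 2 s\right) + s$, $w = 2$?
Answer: $-3038380$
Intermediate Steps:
$F{\left(t \right)} = -2$ ($F{\left(t \right)} = \frac{2}{-1} = 2 \left(-1\right) = -2$)
$R{\left(s \right)} = s^{2} + 3 s$
$q = 7$ ($q = -3 + - 2 \left(3 - 2\right) \left(-5\right) = -3 + \left(-2\right) 1 \left(-5\right) = -3 - -10 = -3 + 10 = 7$)
$\left(q - 876\right) 49 - 2995799 = \left(7 - 876\right) 49 - 2995799 = \left(-869\right) 49 - 2995799 = -42581 - 2995799 = -3038380$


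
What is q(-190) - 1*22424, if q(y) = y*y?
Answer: 13676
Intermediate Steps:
q(y) = y²
q(-190) - 1*22424 = (-190)² - 1*22424 = 36100 - 22424 = 13676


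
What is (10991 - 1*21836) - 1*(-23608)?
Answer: 12763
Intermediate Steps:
(10991 - 1*21836) - 1*(-23608) = (10991 - 21836) + 23608 = -10845 + 23608 = 12763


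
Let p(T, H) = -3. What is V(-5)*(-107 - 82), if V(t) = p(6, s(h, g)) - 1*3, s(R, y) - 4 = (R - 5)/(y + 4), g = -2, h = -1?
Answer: 1134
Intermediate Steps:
s(R, y) = 4 + (-5 + R)/(4 + y) (s(R, y) = 4 + (R - 5)/(y + 4) = 4 + (-5 + R)/(4 + y))
V(t) = -6 (V(t) = -3 - 1*3 = -3 - 3 = -6)
V(-5)*(-107 - 82) = -6*(-107 - 82) = -6*(-189) = 1134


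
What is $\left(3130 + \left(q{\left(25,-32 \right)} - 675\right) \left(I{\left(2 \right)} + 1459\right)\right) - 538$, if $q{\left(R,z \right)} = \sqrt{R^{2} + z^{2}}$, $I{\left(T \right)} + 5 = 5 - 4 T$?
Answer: $-976833 + 1451 \sqrt{1649} \approx -9.1791 \cdot 10^{5}$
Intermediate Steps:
$I{\left(T \right)} = - 4 T$ ($I{\left(T \right)} = -5 - \left(-5 + 4 T\right) = - 4 T$)
$\left(3130 + \left(q{\left(25,-32 \right)} - 675\right) \left(I{\left(2 \right)} + 1459\right)\right) - 538 = \left(3130 + \left(\sqrt{25^{2} + \left(-32\right)^{2}} - 675\right) \left(\left(-4\right) 2 + 1459\right)\right) - 538 = \left(3130 + \left(\sqrt{625 + 1024} - 675\right) \left(-8 + 1459\right)\right) - 538 = \left(3130 + \left(\sqrt{1649} - 675\right) 1451\right) - 538 = \left(3130 + \left(-675 + \sqrt{1649}\right) 1451\right) - 538 = \left(3130 - \left(979425 - 1451 \sqrt{1649}\right)\right) - 538 = \left(-976295 + 1451 \sqrt{1649}\right) - 538 = -976833 + 1451 \sqrt{1649}$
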